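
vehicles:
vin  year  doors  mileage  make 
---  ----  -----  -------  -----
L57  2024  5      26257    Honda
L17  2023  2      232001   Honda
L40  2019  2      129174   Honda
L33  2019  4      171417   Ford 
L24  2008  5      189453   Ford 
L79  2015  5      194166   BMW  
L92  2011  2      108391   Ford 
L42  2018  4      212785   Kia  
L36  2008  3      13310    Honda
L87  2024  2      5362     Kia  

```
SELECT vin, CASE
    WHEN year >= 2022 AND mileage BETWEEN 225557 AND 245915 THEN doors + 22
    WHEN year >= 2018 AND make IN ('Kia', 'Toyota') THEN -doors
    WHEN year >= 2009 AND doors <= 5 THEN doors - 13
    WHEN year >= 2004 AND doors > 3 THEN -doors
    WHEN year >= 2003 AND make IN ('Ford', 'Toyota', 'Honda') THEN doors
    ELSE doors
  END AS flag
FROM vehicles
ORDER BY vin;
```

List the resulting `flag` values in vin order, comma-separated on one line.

24, -5, -9, 3, -11, -4, -8, -8, -2, -11

vin=L17: year >= 2022 AND mileage BETWEEN 225557 AND 245915 → 24
vin=L24: year >= 2004 AND doors > 3 → -5
vin=L33: year >= 2009 AND doors <= 5 → -9
vin=L36: year >= 2003 AND make IN ('Ford', 'Toyota', 'Honda') → 3
vin=L40: year >= 2009 AND doors <= 5 → -11
vin=L42: year >= 2018 AND make IN ('Kia', 'Toyota') → -4
vin=L57: year >= 2009 AND doors <= 5 → -8
vin=L79: year >= 2009 AND doors <= 5 → -8
vin=L87: year >= 2018 AND make IN ('Kia', 'Toyota') → -2
vin=L92: year >= 2009 AND doors <= 5 → -11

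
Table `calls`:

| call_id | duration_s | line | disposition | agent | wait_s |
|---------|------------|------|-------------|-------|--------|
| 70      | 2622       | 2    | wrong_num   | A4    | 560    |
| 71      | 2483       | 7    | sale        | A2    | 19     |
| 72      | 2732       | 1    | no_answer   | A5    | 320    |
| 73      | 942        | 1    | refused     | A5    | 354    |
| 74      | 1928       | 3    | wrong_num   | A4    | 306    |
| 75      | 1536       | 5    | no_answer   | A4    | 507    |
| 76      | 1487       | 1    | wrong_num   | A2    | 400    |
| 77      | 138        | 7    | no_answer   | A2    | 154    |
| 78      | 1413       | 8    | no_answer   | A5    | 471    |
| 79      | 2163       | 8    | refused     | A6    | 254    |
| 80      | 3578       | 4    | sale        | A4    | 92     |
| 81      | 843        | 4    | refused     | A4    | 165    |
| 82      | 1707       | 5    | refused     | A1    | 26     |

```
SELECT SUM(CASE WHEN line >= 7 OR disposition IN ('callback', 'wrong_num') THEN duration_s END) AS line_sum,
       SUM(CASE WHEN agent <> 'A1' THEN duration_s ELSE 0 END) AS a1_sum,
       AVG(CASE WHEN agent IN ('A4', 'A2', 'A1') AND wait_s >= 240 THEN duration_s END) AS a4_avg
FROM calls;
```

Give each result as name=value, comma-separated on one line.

[line_sum: line >= 7 OR disposition IN ('callback', 'wrong_num')]
call_id=70: ✓ → 2622
call_id=71: ✓ → 2483
call_id=72: ✗
call_id=73: ✗
call_id=74: ✓ → 1928
call_id=75: ✗
call_id=76: ✓ → 1487
call_id=77: ✓ → 138
call_id=78: ✓ → 1413
call_id=79: ✓ → 2163
call_id=80: ✗
call_id=81: ✗
call_id=82: ✗
line_sum = 2622 + 2483 + 1928 + 1487 + 138 + 1413 + 2163 = 12234
—
[a1_sum: agent <> 'A1']
call_id=70: ✓ → 2622
call_id=71: ✓ → 2483
call_id=72: ✓ → 2732
call_id=73: ✓ → 942
call_id=74: ✓ → 1928
call_id=75: ✓ → 1536
call_id=76: ✓ → 1487
call_id=77: ✓ → 138
call_id=78: ✓ → 1413
call_id=79: ✓ → 2163
call_id=80: ✓ → 3578
call_id=81: ✓ → 843
call_id=82: ✗
a1_sum = 2622 + 2483 + 2732 + 942 + 1928 + 1536 + 1487 + 138 + 1413 + 2163 + 3578 + 843 = 21865
—
[a4_avg: agent IN ('A4', 'A2', 'A1') AND wait_s >= 240]
call_id=70: ✓ → 2622
call_id=71: ✗
call_id=72: ✗
call_id=73: ✗
call_id=74: ✓ → 1928
call_id=75: ✓ → 1536
call_id=76: ✓ → 1487
call_id=77: ✗
call_id=78: ✗
call_id=79: ✗
call_id=80: ✗
call_id=81: ✗
call_id=82: ✗
a4_avg = (2622 + 1928 + 1536 + 1487) / 4 = 1893.25

line_sum=12234, a1_sum=21865, a4_avg=1893.25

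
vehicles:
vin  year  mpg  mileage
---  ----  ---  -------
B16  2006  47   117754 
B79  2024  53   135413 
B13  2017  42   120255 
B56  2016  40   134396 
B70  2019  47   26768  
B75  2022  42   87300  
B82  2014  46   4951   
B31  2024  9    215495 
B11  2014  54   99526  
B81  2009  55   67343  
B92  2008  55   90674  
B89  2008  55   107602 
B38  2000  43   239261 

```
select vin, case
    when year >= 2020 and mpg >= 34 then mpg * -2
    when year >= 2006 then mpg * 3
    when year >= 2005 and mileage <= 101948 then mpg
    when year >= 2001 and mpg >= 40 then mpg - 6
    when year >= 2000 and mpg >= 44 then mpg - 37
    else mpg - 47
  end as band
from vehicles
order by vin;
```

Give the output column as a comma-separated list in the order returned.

162, 126, 141, 27, -4, 120, 141, -84, -106, 165, 138, 165, 165

vin=B11: year >= 2006 → 162
vin=B13: year >= 2006 → 126
vin=B16: year >= 2006 → 141
vin=B31: year >= 2006 → 27
vin=B38: ELSE → -4
vin=B56: year >= 2006 → 120
vin=B70: year >= 2006 → 141
vin=B75: year >= 2020 and mpg >= 34 → -84
vin=B79: year >= 2020 and mpg >= 34 → -106
vin=B81: year >= 2006 → 165
vin=B82: year >= 2006 → 138
vin=B89: year >= 2006 → 165
vin=B92: year >= 2006 → 165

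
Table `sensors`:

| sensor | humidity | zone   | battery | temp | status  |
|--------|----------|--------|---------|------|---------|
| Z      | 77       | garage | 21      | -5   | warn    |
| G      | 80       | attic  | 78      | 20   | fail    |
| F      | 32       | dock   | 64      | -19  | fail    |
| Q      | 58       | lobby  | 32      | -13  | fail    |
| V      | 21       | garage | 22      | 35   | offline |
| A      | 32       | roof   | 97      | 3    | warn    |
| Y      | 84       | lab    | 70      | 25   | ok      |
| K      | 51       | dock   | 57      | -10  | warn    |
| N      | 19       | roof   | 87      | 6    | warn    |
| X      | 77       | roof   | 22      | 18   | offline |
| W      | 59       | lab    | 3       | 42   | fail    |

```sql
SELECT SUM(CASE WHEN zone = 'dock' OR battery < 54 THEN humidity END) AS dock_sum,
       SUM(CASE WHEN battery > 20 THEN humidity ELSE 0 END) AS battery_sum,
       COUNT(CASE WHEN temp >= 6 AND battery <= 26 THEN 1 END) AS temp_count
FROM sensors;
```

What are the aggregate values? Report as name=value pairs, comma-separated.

[dock_sum: zone = 'dock' OR battery < 54]
sensor=Z: ✓ → 77
sensor=G: ✗
sensor=F: ✓ → 32
sensor=Q: ✓ → 58
sensor=V: ✓ → 21
sensor=A: ✗
sensor=Y: ✗
sensor=K: ✓ → 51
sensor=N: ✗
sensor=X: ✓ → 77
sensor=W: ✓ → 59
dock_sum = 77 + 32 + 58 + 21 + 51 + 77 + 59 = 375
—
[battery_sum: battery > 20]
sensor=Z: ✓ → 77
sensor=G: ✓ → 80
sensor=F: ✓ → 32
sensor=Q: ✓ → 58
sensor=V: ✓ → 21
sensor=A: ✓ → 32
sensor=Y: ✓ → 84
sensor=K: ✓ → 51
sensor=N: ✓ → 19
sensor=X: ✓ → 77
sensor=W: ✗
battery_sum = 77 + 80 + 32 + 58 + 21 + 32 + 84 + 51 + 19 + 77 = 531
—
[temp_count: temp >= 6 AND battery <= 26]
sensor=Z: ✗
sensor=G: ✗
sensor=F: ✗
sensor=Q: ✗
sensor=V: ✓ → 1
sensor=A: ✗
sensor=Y: ✗
sensor=K: ✗
sensor=N: ✗
sensor=X: ✓ → 1
sensor=W: ✓ → 1
temp_count = COUNT(1, 1, 1) = 3

dock_sum=375, battery_sum=531, temp_count=3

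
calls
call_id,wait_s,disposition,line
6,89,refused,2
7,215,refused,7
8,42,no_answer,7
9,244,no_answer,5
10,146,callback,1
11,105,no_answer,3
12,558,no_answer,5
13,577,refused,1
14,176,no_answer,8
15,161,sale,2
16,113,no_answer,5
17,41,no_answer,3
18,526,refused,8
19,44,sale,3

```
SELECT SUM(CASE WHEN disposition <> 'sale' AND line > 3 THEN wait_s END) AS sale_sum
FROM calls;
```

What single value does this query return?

1874

call_id=6: ✗
call_id=7: ✓ → 215
call_id=8: ✓ → 42
call_id=9: ✓ → 244
call_id=10: ✗
call_id=11: ✗
call_id=12: ✓ → 558
call_id=13: ✗
call_id=14: ✓ → 176
call_id=15: ✗
call_id=16: ✓ → 113
call_id=17: ✗
call_id=18: ✓ → 526
call_id=19: ✗
sale_sum = 215 + 42 + 244 + 558 + 176 + 113 + 526 = 1874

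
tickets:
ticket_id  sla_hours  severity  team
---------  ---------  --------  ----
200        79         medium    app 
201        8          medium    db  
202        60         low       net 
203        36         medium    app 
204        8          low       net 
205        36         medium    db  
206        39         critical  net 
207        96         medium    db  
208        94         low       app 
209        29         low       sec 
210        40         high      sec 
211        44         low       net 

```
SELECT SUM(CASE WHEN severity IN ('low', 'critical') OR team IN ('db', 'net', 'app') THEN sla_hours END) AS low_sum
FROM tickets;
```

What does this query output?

ticket_id=200: ✓ → 79
ticket_id=201: ✓ → 8
ticket_id=202: ✓ → 60
ticket_id=203: ✓ → 36
ticket_id=204: ✓ → 8
ticket_id=205: ✓ → 36
ticket_id=206: ✓ → 39
ticket_id=207: ✓ → 96
ticket_id=208: ✓ → 94
ticket_id=209: ✓ → 29
ticket_id=210: ✗
ticket_id=211: ✓ → 44
low_sum = 79 + 8 + 60 + 36 + 8 + 36 + 39 + 96 + 94 + 29 + 44 = 529

529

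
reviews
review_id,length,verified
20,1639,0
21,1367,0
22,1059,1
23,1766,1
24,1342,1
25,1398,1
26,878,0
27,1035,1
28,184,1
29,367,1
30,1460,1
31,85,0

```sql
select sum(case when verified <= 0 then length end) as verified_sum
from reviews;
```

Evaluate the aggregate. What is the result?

3969

review_id=20: ✓ → 1639
review_id=21: ✓ → 1367
review_id=22: ✗
review_id=23: ✗
review_id=24: ✗
review_id=25: ✗
review_id=26: ✓ → 878
review_id=27: ✗
review_id=28: ✗
review_id=29: ✗
review_id=30: ✗
review_id=31: ✓ → 85
verified_sum = 1639 + 1367 + 878 + 85 = 3969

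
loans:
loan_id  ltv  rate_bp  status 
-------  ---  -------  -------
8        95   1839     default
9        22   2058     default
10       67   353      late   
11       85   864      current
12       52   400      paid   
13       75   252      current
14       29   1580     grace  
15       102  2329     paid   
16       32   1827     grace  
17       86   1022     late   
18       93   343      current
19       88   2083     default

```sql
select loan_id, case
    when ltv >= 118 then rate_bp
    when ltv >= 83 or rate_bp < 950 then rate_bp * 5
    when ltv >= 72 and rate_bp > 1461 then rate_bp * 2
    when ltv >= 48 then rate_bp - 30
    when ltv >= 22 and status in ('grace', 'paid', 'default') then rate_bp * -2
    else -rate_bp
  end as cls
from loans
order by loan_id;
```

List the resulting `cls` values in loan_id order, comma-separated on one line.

loan_id=8: ltv >= 83 or rate_bp < 950 → 9195
loan_id=9: ltv >= 22 and status in ('grace', 'paid', 'default') → -4116
loan_id=10: ltv >= 83 or rate_bp < 950 → 1765
loan_id=11: ltv >= 83 or rate_bp < 950 → 4320
loan_id=12: ltv >= 83 or rate_bp < 950 → 2000
loan_id=13: ltv >= 83 or rate_bp < 950 → 1260
loan_id=14: ltv >= 22 and status in ('grace', 'paid', 'default') → -3160
loan_id=15: ltv >= 83 or rate_bp < 950 → 11645
loan_id=16: ltv >= 22 and status in ('grace', 'paid', 'default') → -3654
loan_id=17: ltv >= 83 or rate_bp < 950 → 5110
loan_id=18: ltv >= 83 or rate_bp < 950 → 1715
loan_id=19: ltv >= 83 or rate_bp < 950 → 10415

9195, -4116, 1765, 4320, 2000, 1260, -3160, 11645, -3654, 5110, 1715, 10415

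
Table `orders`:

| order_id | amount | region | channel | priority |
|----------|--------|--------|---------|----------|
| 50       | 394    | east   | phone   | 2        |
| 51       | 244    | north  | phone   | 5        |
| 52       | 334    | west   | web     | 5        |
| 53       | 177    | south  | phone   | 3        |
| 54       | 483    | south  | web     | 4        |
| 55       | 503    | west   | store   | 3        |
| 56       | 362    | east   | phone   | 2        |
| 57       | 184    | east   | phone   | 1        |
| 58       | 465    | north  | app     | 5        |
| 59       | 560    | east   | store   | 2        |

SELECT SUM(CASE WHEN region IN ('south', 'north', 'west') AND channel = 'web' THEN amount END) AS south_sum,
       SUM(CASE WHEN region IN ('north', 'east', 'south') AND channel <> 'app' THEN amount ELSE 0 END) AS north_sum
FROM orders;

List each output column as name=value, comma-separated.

[south_sum: region IN ('south', 'north', 'west') AND channel = 'web']
order_id=50: ✗
order_id=51: ✗
order_id=52: ✓ → 334
order_id=53: ✗
order_id=54: ✓ → 483
order_id=55: ✗
order_id=56: ✗
order_id=57: ✗
order_id=58: ✗
order_id=59: ✗
south_sum = 334 + 483 = 817
—
[north_sum: region IN ('north', 'east', 'south') AND channel <> 'app']
order_id=50: ✓ → 394
order_id=51: ✓ → 244
order_id=52: ✗
order_id=53: ✓ → 177
order_id=54: ✓ → 483
order_id=55: ✗
order_id=56: ✓ → 362
order_id=57: ✓ → 184
order_id=58: ✗
order_id=59: ✓ → 560
north_sum = 394 + 244 + 177 + 483 + 362 + 184 + 560 = 2404

south_sum=817, north_sum=2404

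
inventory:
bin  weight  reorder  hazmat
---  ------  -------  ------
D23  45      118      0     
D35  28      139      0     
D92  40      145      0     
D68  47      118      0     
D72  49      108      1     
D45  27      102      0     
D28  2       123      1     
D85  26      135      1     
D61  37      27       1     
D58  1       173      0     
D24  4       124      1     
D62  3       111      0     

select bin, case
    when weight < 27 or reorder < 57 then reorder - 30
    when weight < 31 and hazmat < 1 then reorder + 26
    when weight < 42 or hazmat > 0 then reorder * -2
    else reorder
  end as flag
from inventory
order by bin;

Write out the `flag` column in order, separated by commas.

118, 94, 93, 165, 128, 143, -3, 81, 118, -216, 105, -290

bin=D23: ELSE → 118
bin=D24: weight < 27 or reorder < 57 → 94
bin=D28: weight < 27 or reorder < 57 → 93
bin=D35: weight < 31 and hazmat < 1 → 165
bin=D45: weight < 31 and hazmat < 1 → 128
bin=D58: weight < 27 or reorder < 57 → 143
bin=D61: weight < 27 or reorder < 57 → -3
bin=D62: weight < 27 or reorder < 57 → 81
bin=D68: ELSE → 118
bin=D72: weight < 42 or hazmat > 0 → -216
bin=D85: weight < 27 or reorder < 57 → 105
bin=D92: weight < 42 or hazmat > 0 → -290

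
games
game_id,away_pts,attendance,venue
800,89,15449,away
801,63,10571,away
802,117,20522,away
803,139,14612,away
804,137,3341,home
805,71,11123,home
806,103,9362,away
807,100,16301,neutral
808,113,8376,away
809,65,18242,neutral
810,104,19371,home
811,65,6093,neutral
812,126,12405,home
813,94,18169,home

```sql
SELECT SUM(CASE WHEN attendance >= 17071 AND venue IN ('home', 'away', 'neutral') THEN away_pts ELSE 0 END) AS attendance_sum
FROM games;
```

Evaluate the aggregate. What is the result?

game_id=800: ✗
game_id=801: ✗
game_id=802: ✓ → 117
game_id=803: ✗
game_id=804: ✗
game_id=805: ✗
game_id=806: ✗
game_id=807: ✗
game_id=808: ✗
game_id=809: ✓ → 65
game_id=810: ✓ → 104
game_id=811: ✗
game_id=812: ✗
game_id=813: ✓ → 94
attendance_sum = 117 + 65 + 104 + 94 = 380

380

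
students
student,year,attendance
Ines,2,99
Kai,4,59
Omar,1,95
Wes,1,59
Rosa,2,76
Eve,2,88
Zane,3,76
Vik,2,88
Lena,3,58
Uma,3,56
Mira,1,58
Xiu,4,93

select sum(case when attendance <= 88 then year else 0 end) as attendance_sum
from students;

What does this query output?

student=Ines: ✗
student=Kai: ✓ → 4
student=Omar: ✗
student=Wes: ✓ → 1
student=Rosa: ✓ → 2
student=Eve: ✓ → 2
student=Zane: ✓ → 3
student=Vik: ✓ → 2
student=Lena: ✓ → 3
student=Uma: ✓ → 3
student=Mira: ✓ → 1
student=Xiu: ✗
attendance_sum = 4 + 1 + 2 + 2 + 3 + 2 + 3 + 3 + 1 = 21

21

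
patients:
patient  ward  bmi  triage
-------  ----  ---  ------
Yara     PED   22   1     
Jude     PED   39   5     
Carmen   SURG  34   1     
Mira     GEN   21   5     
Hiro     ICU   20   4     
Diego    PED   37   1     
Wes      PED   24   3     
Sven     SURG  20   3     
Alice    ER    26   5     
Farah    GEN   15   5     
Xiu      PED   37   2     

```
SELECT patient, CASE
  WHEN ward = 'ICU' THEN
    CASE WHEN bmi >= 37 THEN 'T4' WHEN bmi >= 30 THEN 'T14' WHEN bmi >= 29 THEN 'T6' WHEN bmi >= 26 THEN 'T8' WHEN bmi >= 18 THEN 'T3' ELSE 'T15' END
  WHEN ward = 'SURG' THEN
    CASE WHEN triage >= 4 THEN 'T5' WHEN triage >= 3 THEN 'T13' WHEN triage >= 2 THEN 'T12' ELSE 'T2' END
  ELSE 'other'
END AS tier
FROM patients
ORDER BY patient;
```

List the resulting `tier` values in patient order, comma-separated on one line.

patient=Alice: ward='ER' → outer ELSE → other
patient=Carmen: ward='SURG' → inner[ELSE] → T2
patient=Diego: ward='PED' → outer ELSE → other
patient=Farah: ward='GEN' → outer ELSE → other
patient=Hiro: ward='ICU' → inner[bmi >= 18] → T3
patient=Jude: ward='PED' → outer ELSE → other
patient=Mira: ward='GEN' → outer ELSE → other
patient=Sven: ward='SURG' → inner[triage >= 3] → T13
patient=Wes: ward='PED' → outer ELSE → other
patient=Xiu: ward='PED' → outer ELSE → other
patient=Yara: ward='PED' → outer ELSE → other

other, T2, other, other, T3, other, other, T13, other, other, other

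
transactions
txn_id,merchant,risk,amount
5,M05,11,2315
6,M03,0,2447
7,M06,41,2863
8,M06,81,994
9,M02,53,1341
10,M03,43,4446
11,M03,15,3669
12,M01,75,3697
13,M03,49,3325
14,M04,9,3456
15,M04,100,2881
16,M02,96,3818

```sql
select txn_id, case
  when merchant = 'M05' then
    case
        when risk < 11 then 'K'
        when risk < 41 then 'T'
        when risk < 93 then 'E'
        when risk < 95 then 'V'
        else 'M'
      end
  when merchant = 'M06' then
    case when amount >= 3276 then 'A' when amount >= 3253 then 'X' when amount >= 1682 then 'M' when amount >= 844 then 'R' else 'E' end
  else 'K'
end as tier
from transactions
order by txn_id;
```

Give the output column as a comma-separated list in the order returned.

txn_id=5: merchant='M05' → inner[risk < 41] → T
txn_id=6: merchant='M03' → outer ELSE → K
txn_id=7: merchant='M06' → inner[amount >= 1682] → M
txn_id=8: merchant='M06' → inner[amount >= 844] → R
txn_id=9: merchant='M02' → outer ELSE → K
txn_id=10: merchant='M03' → outer ELSE → K
txn_id=11: merchant='M03' → outer ELSE → K
txn_id=12: merchant='M01' → outer ELSE → K
txn_id=13: merchant='M03' → outer ELSE → K
txn_id=14: merchant='M04' → outer ELSE → K
txn_id=15: merchant='M04' → outer ELSE → K
txn_id=16: merchant='M02' → outer ELSE → K

T, K, M, R, K, K, K, K, K, K, K, K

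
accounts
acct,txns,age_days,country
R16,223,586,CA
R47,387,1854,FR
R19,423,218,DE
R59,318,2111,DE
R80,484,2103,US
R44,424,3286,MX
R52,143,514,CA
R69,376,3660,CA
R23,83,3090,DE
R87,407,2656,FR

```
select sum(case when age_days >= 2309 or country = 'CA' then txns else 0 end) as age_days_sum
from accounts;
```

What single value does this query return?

1656

acct=R16: ✓ → 223
acct=R47: ✗
acct=R19: ✗
acct=R59: ✗
acct=R80: ✗
acct=R44: ✓ → 424
acct=R52: ✓ → 143
acct=R69: ✓ → 376
acct=R23: ✓ → 83
acct=R87: ✓ → 407
age_days_sum = 223 + 424 + 143 + 376 + 83 + 407 = 1656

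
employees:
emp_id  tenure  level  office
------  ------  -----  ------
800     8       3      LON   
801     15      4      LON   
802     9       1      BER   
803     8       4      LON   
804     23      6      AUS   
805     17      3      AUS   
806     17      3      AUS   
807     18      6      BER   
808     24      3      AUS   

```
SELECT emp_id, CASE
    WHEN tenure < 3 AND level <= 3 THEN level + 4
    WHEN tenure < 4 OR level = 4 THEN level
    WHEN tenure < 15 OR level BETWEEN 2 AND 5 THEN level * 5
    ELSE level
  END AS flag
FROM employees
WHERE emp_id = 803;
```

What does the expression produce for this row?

4

emp_id = 803: tenure=8, level=4, office=LON.
tenure < 3 AND level <= 3 → false
tenure < 4 OR level = 4 → true → 4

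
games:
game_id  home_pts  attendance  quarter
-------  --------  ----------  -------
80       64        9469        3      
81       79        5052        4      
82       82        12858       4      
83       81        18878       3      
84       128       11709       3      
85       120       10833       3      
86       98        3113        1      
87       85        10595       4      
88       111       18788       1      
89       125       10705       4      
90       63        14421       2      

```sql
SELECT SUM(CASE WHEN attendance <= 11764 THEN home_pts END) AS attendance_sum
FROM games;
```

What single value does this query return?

699

game_id=80: ✓ → 64
game_id=81: ✓ → 79
game_id=82: ✗
game_id=83: ✗
game_id=84: ✓ → 128
game_id=85: ✓ → 120
game_id=86: ✓ → 98
game_id=87: ✓ → 85
game_id=88: ✗
game_id=89: ✓ → 125
game_id=90: ✗
attendance_sum = 64 + 79 + 128 + 120 + 98 + 85 + 125 = 699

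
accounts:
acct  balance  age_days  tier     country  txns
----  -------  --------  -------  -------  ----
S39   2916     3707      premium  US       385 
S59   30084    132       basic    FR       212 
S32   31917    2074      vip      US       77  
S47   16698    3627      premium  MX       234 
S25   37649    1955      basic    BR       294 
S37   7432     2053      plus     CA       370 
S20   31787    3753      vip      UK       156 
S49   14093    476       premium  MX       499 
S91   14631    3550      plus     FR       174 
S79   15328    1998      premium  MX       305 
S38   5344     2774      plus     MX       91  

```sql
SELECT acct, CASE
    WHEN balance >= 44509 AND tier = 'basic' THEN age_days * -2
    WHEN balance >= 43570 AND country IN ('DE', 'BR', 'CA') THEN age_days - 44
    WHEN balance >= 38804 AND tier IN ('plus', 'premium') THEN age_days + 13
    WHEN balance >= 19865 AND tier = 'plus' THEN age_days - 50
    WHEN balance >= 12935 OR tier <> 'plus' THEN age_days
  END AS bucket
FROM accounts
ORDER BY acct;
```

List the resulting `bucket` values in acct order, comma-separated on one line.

3753, 1955, 2074, NULL, NULL, 3707, 3627, 476, 132, 1998, 3550

acct=S20: balance >= 12935 OR tier <> 'plus' → 3753
acct=S25: balance >= 12935 OR tier <> 'plus' → 1955
acct=S32: balance >= 12935 OR tier <> 'plus' → 2074
acct=S37: (no match → NULL) → NULL
acct=S38: (no match → NULL) → NULL
acct=S39: balance >= 12935 OR tier <> 'plus' → 3707
acct=S47: balance >= 12935 OR tier <> 'plus' → 3627
acct=S49: balance >= 12935 OR tier <> 'plus' → 476
acct=S59: balance >= 12935 OR tier <> 'plus' → 132
acct=S79: balance >= 12935 OR tier <> 'plus' → 1998
acct=S91: balance >= 12935 OR tier <> 'plus' → 3550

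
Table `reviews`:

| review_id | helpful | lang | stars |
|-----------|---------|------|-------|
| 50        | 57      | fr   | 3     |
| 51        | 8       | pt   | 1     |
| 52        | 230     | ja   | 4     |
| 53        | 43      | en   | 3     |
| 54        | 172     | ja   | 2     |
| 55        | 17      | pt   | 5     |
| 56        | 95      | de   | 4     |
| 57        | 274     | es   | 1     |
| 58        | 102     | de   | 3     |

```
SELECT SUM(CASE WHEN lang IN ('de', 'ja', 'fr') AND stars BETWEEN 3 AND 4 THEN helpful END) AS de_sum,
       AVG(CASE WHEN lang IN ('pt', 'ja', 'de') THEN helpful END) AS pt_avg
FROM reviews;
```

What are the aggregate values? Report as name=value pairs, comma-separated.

[de_sum: lang IN ('de', 'ja', 'fr') AND stars BETWEEN 3 AND 4]
review_id=50: ✓ → 57
review_id=51: ✗
review_id=52: ✓ → 230
review_id=53: ✗
review_id=54: ✗
review_id=55: ✗
review_id=56: ✓ → 95
review_id=57: ✗
review_id=58: ✓ → 102
de_sum = 57 + 230 + 95 + 102 = 484
—
[pt_avg: lang IN ('pt', 'ja', 'de')]
review_id=50: ✗
review_id=51: ✓ → 8
review_id=52: ✓ → 230
review_id=53: ✗
review_id=54: ✓ → 172
review_id=55: ✓ → 17
review_id=56: ✓ → 95
review_id=57: ✗
review_id=58: ✓ → 102
pt_avg = (8 + 230 + 172 + 17 + 95 + 102) / 6 = 104

de_sum=484, pt_avg=104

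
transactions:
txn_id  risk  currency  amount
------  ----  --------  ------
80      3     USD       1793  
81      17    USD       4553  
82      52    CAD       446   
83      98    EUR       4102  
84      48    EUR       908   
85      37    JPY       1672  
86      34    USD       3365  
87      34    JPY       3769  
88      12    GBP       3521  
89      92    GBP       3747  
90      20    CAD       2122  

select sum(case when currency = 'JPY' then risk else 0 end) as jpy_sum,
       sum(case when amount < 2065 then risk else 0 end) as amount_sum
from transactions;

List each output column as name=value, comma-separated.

jpy_sum=71, amount_sum=140

[jpy_sum: currency = 'JPY']
txn_id=80: ✗
txn_id=81: ✗
txn_id=82: ✗
txn_id=83: ✗
txn_id=84: ✗
txn_id=85: ✓ → 37
txn_id=86: ✗
txn_id=87: ✓ → 34
txn_id=88: ✗
txn_id=89: ✗
txn_id=90: ✗
jpy_sum = 37 + 34 = 71
—
[amount_sum: amount < 2065]
txn_id=80: ✓ → 3
txn_id=81: ✗
txn_id=82: ✓ → 52
txn_id=83: ✗
txn_id=84: ✓ → 48
txn_id=85: ✓ → 37
txn_id=86: ✗
txn_id=87: ✗
txn_id=88: ✗
txn_id=89: ✗
txn_id=90: ✗
amount_sum = 3 + 52 + 48 + 37 = 140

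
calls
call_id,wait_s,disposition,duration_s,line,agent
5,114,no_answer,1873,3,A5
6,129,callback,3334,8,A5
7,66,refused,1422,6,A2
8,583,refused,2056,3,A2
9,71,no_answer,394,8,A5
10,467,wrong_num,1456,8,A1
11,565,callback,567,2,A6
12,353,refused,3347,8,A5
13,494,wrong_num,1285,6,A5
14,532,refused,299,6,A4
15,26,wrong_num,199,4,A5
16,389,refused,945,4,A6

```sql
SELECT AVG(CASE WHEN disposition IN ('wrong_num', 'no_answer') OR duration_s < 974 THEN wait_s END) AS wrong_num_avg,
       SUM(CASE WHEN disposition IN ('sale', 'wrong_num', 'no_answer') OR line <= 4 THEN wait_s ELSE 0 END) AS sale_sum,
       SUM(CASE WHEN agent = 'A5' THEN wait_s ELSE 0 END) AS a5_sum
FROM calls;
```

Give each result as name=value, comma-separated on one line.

wrong_num_avg=332.25, sale_sum=2709, a5_sum=1187

[wrong_num_avg: disposition IN ('wrong_num', 'no_answer') OR duration_s < 974]
call_id=5: ✓ → 114
call_id=6: ✗
call_id=7: ✗
call_id=8: ✗
call_id=9: ✓ → 71
call_id=10: ✓ → 467
call_id=11: ✓ → 565
call_id=12: ✗
call_id=13: ✓ → 494
call_id=14: ✓ → 532
call_id=15: ✓ → 26
call_id=16: ✓ → 389
wrong_num_avg = (114 + 71 + 467 + 565 + 494 + 532 + 26 + 389) / 8 = 332.25
—
[sale_sum: disposition IN ('sale', 'wrong_num', 'no_answer') OR line <= 4]
call_id=5: ✓ → 114
call_id=6: ✗
call_id=7: ✗
call_id=8: ✓ → 583
call_id=9: ✓ → 71
call_id=10: ✓ → 467
call_id=11: ✓ → 565
call_id=12: ✗
call_id=13: ✓ → 494
call_id=14: ✗
call_id=15: ✓ → 26
call_id=16: ✓ → 389
sale_sum = 114 + 583 + 71 + 467 + 565 + 494 + 26 + 389 = 2709
—
[a5_sum: agent = 'A5']
call_id=5: ✓ → 114
call_id=6: ✓ → 129
call_id=7: ✗
call_id=8: ✗
call_id=9: ✓ → 71
call_id=10: ✗
call_id=11: ✗
call_id=12: ✓ → 353
call_id=13: ✓ → 494
call_id=14: ✗
call_id=15: ✓ → 26
call_id=16: ✗
a5_sum = 114 + 129 + 71 + 353 + 494 + 26 = 1187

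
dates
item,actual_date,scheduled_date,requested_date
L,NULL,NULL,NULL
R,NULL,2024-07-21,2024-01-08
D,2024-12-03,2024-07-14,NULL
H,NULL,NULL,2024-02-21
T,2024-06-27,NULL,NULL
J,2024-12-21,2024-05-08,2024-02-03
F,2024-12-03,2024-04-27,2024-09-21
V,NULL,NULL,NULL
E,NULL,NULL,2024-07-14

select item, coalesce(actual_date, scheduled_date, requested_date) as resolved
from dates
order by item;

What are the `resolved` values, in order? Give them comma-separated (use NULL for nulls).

2024-12-03, 2024-07-14, 2024-12-03, 2024-02-21, 2024-12-21, NULL, 2024-07-21, 2024-06-27, NULL

item=D: actual_date=2024-12-03 → 2024-12-03
item=E: actual_date=NULL, scheduled_date=NULL, requested_date=2024-07-14 → 2024-07-14
item=F: actual_date=2024-12-03 → 2024-12-03
item=H: actual_date=NULL, scheduled_date=NULL, requested_date=2024-02-21 → 2024-02-21
item=J: actual_date=2024-12-21 → 2024-12-21
item=L: actual_date=NULL, scheduled_date=NULL, requested_date=NULL (all NULL) → NULL
item=R: actual_date=NULL, scheduled_date=2024-07-21 → 2024-07-21
item=T: actual_date=2024-06-27 → 2024-06-27
item=V: actual_date=NULL, scheduled_date=NULL, requested_date=NULL (all NULL) → NULL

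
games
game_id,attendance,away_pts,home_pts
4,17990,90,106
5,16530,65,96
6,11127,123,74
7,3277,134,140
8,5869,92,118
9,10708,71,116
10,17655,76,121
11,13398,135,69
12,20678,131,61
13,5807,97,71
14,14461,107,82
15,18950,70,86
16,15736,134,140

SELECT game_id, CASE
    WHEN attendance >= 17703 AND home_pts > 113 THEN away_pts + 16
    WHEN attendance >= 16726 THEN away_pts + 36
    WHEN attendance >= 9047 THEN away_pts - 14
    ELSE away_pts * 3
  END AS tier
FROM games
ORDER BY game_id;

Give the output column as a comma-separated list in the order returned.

126, 51, 109, 402, 276, 57, 112, 121, 167, 291, 93, 106, 120

game_id=4: attendance >= 16726 → 126
game_id=5: attendance >= 9047 → 51
game_id=6: attendance >= 9047 → 109
game_id=7: ELSE → 402
game_id=8: ELSE → 276
game_id=9: attendance >= 9047 → 57
game_id=10: attendance >= 16726 → 112
game_id=11: attendance >= 9047 → 121
game_id=12: attendance >= 16726 → 167
game_id=13: ELSE → 291
game_id=14: attendance >= 9047 → 93
game_id=15: attendance >= 16726 → 106
game_id=16: attendance >= 9047 → 120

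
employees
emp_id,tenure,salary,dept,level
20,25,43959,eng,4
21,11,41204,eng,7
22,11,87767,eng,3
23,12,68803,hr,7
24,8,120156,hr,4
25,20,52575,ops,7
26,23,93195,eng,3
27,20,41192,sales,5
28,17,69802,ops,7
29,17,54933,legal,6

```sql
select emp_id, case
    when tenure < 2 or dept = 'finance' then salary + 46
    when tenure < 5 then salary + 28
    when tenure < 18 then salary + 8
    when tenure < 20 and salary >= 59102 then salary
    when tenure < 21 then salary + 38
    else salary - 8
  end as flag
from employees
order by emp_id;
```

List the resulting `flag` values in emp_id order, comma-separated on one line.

43951, 41212, 87775, 68811, 120164, 52613, 93187, 41230, 69810, 54941

emp_id=20: ELSE → 43951
emp_id=21: tenure < 18 → 41212
emp_id=22: tenure < 18 → 87775
emp_id=23: tenure < 18 → 68811
emp_id=24: tenure < 18 → 120164
emp_id=25: tenure < 21 → 52613
emp_id=26: ELSE → 93187
emp_id=27: tenure < 21 → 41230
emp_id=28: tenure < 18 → 69810
emp_id=29: tenure < 18 → 54941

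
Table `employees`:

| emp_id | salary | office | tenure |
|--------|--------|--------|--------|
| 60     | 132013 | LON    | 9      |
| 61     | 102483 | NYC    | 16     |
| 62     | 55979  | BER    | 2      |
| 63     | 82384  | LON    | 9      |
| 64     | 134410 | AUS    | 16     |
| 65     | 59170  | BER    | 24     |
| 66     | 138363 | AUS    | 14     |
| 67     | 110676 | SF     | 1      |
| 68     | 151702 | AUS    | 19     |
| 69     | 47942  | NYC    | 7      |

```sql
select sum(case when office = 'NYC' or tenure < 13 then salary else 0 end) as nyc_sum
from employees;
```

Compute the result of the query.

531477

emp_id=60: ✓ → 132013
emp_id=61: ✓ → 102483
emp_id=62: ✓ → 55979
emp_id=63: ✓ → 82384
emp_id=64: ✗
emp_id=65: ✗
emp_id=66: ✗
emp_id=67: ✓ → 110676
emp_id=68: ✗
emp_id=69: ✓ → 47942
nyc_sum = 132013 + 102483 + 55979 + 82384 + 110676 + 47942 = 531477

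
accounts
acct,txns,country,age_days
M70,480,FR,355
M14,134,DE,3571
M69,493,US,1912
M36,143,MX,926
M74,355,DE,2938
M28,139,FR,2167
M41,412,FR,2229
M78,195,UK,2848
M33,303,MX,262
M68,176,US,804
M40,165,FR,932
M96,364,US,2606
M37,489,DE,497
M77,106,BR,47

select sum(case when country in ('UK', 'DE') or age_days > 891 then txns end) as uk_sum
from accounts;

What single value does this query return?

acct=M70: ✗
acct=M14: ✓ → 134
acct=M69: ✓ → 493
acct=M36: ✓ → 143
acct=M74: ✓ → 355
acct=M28: ✓ → 139
acct=M41: ✓ → 412
acct=M78: ✓ → 195
acct=M33: ✗
acct=M68: ✗
acct=M40: ✓ → 165
acct=M96: ✓ → 364
acct=M37: ✓ → 489
acct=M77: ✗
uk_sum = 134 + 493 + 143 + 355 + 139 + 412 + 195 + 165 + 364 + 489 = 2889

2889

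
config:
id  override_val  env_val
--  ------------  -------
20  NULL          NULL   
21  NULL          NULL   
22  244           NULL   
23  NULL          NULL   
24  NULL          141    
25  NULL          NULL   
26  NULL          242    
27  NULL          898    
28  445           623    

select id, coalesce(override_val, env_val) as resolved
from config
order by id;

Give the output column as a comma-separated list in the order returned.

NULL, NULL, 244, NULL, 141, NULL, 242, 898, 445

id=20: override_val=NULL, env_val=NULL (all NULL) → NULL
id=21: override_val=NULL, env_val=NULL (all NULL) → NULL
id=22: override_val=244 → 244
id=23: override_val=NULL, env_val=NULL (all NULL) → NULL
id=24: override_val=NULL, env_val=141 → 141
id=25: override_val=NULL, env_val=NULL (all NULL) → NULL
id=26: override_val=NULL, env_val=242 → 242
id=27: override_val=NULL, env_val=898 → 898
id=28: override_val=445 → 445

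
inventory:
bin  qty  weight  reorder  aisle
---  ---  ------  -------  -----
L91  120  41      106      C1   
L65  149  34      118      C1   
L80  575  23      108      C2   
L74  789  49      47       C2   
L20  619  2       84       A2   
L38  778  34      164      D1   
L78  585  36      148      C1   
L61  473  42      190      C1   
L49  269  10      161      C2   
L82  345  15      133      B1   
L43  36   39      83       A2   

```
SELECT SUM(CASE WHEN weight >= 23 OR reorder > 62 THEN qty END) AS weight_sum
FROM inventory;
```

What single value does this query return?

bin=L91: ✓ → 120
bin=L65: ✓ → 149
bin=L80: ✓ → 575
bin=L74: ✓ → 789
bin=L20: ✓ → 619
bin=L38: ✓ → 778
bin=L78: ✓ → 585
bin=L61: ✓ → 473
bin=L49: ✓ → 269
bin=L82: ✓ → 345
bin=L43: ✓ → 36
weight_sum = 120 + 149 + 575 + 789 + 619 + 778 + 585 + 473 + 269 + 345 + 36 = 4738

4738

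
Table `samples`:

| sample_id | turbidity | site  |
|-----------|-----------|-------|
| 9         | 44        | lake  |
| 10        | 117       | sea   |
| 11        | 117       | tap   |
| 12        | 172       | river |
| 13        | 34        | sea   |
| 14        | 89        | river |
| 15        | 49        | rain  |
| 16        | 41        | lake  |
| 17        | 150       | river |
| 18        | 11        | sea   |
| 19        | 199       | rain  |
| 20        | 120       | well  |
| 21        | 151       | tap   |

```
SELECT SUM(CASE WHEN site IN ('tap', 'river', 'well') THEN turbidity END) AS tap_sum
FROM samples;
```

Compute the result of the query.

799

sample_id=9: ✗
sample_id=10: ✗
sample_id=11: ✓ → 117
sample_id=12: ✓ → 172
sample_id=13: ✗
sample_id=14: ✓ → 89
sample_id=15: ✗
sample_id=16: ✗
sample_id=17: ✓ → 150
sample_id=18: ✗
sample_id=19: ✗
sample_id=20: ✓ → 120
sample_id=21: ✓ → 151
tap_sum = 117 + 172 + 89 + 150 + 120 + 151 = 799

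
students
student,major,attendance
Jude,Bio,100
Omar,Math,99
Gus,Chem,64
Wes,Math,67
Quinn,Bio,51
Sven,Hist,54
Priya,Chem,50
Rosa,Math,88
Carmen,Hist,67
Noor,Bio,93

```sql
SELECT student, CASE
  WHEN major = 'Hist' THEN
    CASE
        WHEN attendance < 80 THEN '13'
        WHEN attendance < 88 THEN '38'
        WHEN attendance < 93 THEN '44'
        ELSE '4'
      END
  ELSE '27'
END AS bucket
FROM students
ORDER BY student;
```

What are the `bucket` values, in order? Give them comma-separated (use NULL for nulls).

student=Carmen: major='Hist' → inner[attendance < 80] → 13
student=Gus: major='Chem' → outer ELSE → 27
student=Jude: major='Bio' → outer ELSE → 27
student=Noor: major='Bio' → outer ELSE → 27
student=Omar: major='Math' → outer ELSE → 27
student=Priya: major='Chem' → outer ELSE → 27
student=Quinn: major='Bio' → outer ELSE → 27
student=Rosa: major='Math' → outer ELSE → 27
student=Sven: major='Hist' → inner[attendance < 80] → 13
student=Wes: major='Math' → outer ELSE → 27

13, 27, 27, 27, 27, 27, 27, 27, 13, 27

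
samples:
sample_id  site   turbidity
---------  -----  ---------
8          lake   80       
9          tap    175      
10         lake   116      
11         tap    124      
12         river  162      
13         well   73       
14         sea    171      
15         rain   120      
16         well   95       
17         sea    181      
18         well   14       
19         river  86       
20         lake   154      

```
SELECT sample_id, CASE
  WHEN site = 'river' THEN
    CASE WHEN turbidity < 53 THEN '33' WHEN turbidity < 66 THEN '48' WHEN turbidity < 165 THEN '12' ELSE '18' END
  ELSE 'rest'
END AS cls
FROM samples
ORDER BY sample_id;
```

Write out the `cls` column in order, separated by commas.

sample_id=8: site='lake' → outer ELSE → rest
sample_id=9: site='tap' → outer ELSE → rest
sample_id=10: site='lake' → outer ELSE → rest
sample_id=11: site='tap' → outer ELSE → rest
sample_id=12: site='river' → inner[turbidity < 165] → 12
sample_id=13: site='well' → outer ELSE → rest
sample_id=14: site='sea' → outer ELSE → rest
sample_id=15: site='rain' → outer ELSE → rest
sample_id=16: site='well' → outer ELSE → rest
sample_id=17: site='sea' → outer ELSE → rest
sample_id=18: site='well' → outer ELSE → rest
sample_id=19: site='river' → inner[turbidity < 165] → 12
sample_id=20: site='lake' → outer ELSE → rest

rest, rest, rest, rest, 12, rest, rest, rest, rest, rest, rest, 12, rest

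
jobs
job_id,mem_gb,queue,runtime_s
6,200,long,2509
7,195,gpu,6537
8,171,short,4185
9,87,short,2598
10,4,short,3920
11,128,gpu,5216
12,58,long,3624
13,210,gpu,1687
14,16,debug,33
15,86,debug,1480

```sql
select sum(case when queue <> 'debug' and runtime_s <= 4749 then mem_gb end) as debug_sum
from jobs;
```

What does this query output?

job_id=6: ✓ → 200
job_id=7: ✗
job_id=8: ✓ → 171
job_id=9: ✓ → 87
job_id=10: ✓ → 4
job_id=11: ✗
job_id=12: ✓ → 58
job_id=13: ✓ → 210
job_id=14: ✗
job_id=15: ✗
debug_sum = 200 + 171 + 87 + 4 + 58 + 210 = 730

730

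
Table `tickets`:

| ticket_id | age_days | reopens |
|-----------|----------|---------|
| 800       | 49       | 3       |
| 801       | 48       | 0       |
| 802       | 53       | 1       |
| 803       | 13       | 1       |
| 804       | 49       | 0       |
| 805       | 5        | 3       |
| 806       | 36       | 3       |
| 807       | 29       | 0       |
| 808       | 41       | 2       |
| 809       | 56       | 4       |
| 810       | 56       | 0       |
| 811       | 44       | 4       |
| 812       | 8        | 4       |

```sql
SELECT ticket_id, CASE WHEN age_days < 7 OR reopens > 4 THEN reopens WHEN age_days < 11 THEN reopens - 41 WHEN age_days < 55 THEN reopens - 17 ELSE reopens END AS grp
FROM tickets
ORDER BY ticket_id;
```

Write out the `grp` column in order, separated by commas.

ticket_id=800: age_days < 55 → -14
ticket_id=801: age_days < 55 → -17
ticket_id=802: age_days < 55 → -16
ticket_id=803: age_days < 55 → -16
ticket_id=804: age_days < 55 → -17
ticket_id=805: age_days < 7 OR reopens > 4 → 3
ticket_id=806: age_days < 55 → -14
ticket_id=807: age_days < 55 → -17
ticket_id=808: age_days < 55 → -15
ticket_id=809: ELSE → 4
ticket_id=810: ELSE → 0
ticket_id=811: age_days < 55 → -13
ticket_id=812: age_days < 11 → -37

-14, -17, -16, -16, -17, 3, -14, -17, -15, 4, 0, -13, -37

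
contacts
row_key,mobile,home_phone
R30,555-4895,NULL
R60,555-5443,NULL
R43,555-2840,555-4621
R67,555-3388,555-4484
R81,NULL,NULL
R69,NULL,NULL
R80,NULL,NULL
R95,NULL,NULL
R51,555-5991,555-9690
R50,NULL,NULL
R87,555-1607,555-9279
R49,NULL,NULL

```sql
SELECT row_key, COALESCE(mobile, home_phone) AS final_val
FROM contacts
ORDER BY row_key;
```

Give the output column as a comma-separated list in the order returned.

row_key=R30: mobile=555-4895 → 555-4895
row_key=R43: mobile=555-2840 → 555-2840
row_key=R49: mobile=NULL, home_phone=NULL (all NULL) → NULL
row_key=R50: mobile=NULL, home_phone=NULL (all NULL) → NULL
row_key=R51: mobile=555-5991 → 555-5991
row_key=R60: mobile=555-5443 → 555-5443
row_key=R67: mobile=555-3388 → 555-3388
row_key=R69: mobile=NULL, home_phone=NULL (all NULL) → NULL
row_key=R80: mobile=NULL, home_phone=NULL (all NULL) → NULL
row_key=R81: mobile=NULL, home_phone=NULL (all NULL) → NULL
row_key=R87: mobile=555-1607 → 555-1607
row_key=R95: mobile=NULL, home_phone=NULL (all NULL) → NULL

555-4895, 555-2840, NULL, NULL, 555-5991, 555-5443, 555-3388, NULL, NULL, NULL, 555-1607, NULL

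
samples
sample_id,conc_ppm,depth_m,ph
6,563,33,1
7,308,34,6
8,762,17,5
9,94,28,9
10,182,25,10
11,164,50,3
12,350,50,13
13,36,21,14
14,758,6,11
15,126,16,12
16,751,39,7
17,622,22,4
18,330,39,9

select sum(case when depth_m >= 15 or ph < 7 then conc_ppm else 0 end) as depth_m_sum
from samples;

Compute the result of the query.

sample_id=6: ✓ → 563
sample_id=7: ✓ → 308
sample_id=8: ✓ → 762
sample_id=9: ✓ → 94
sample_id=10: ✓ → 182
sample_id=11: ✓ → 164
sample_id=12: ✓ → 350
sample_id=13: ✓ → 36
sample_id=14: ✗
sample_id=15: ✓ → 126
sample_id=16: ✓ → 751
sample_id=17: ✓ → 622
sample_id=18: ✓ → 330
depth_m_sum = 563 + 308 + 762 + 94 + 182 + 164 + 350 + 36 + 126 + 751 + 622 + 330 = 4288

4288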